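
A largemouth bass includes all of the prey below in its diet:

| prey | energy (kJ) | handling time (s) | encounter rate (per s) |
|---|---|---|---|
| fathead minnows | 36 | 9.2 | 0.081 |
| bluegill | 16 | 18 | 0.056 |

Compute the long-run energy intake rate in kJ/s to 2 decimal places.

R = (0.081×36 + 0.056×16) / (1 + 0.081×9.2 + 0.056×18) = 3.812/2.753 = 1.385 kJ/s.

1.38 kJ/s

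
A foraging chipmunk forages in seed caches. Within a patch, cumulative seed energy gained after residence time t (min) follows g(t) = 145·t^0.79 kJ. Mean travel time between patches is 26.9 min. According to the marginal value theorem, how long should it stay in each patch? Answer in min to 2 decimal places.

101.20 min

By the marginal value theorem, leave when the instantaneous gain rate g'(t) equals the habitat-wide average g(t)/(T + t).
g'(t) = 0.79·145·t^-0.21. Setting 0.79·145·t^-0.21 = 145·t^0.79/(26.9+t) gives 0.79(26.9+t) = t, so 0.21·t = 0.79×26.9.
t* = 0.79×26.9/0.21 = 101.2 min.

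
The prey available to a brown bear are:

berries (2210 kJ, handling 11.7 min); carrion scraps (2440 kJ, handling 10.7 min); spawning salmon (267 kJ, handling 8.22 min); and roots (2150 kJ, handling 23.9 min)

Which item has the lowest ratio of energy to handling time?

spawning salmon

In descending order of E/h:
carrion scraps: 2440/10.7 = 228 kJ/min
berries: 2210/11.7 = 189 kJ/min
roots: 2150/23.9 = 90 kJ/min
spawning salmon: 267/8.22 = 32.5 kJ/min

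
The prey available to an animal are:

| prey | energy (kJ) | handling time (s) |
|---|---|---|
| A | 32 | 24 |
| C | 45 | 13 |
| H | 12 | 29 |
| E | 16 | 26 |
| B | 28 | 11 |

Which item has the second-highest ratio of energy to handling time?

Profitability E/h (kJ/s): A = 32/24 = 1.33, C = 45/13 = 3.46, H = 12/29 = 0.414, E = 16/26 = 0.615, B = 28/11 = 2.55.
Ranked: C > B > A > E > H.

B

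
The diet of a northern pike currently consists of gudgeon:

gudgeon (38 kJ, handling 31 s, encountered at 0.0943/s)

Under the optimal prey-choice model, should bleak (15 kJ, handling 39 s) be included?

No

On gudgeon alone, R = ΣλE/(1+Σλh) = 3.583/3.923 = 0.9134 kJ/s.
Profitability of bleak: 15/39 = 0.3846 kJ/s.
Since 0.3846 < R, time spent handling bleak is better spent searching.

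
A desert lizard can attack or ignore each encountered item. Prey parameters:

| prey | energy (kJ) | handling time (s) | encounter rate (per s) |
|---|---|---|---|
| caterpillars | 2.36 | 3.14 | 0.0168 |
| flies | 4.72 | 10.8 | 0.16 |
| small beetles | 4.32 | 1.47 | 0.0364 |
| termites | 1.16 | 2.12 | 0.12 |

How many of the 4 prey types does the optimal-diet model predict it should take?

4

Rank by E/h (kJ/s): small beetles 2.94, caterpillars 0.752, termites 0.547, flies 0.437. Include each in turn until the next type's E/h falls below the running intake rate.
Rate on top 1: 0.1493. caterpillars: 0.752 > 0.1493 → include.
Rate on top 2: 0.178. termites: 0.547 > 0.178 → include.
Rate on top 3: 0.247. flies: 0.437 > 0.247 → include.
Optimal diet: small beetles, caterpillars, termites, flies — 4 of 4 types.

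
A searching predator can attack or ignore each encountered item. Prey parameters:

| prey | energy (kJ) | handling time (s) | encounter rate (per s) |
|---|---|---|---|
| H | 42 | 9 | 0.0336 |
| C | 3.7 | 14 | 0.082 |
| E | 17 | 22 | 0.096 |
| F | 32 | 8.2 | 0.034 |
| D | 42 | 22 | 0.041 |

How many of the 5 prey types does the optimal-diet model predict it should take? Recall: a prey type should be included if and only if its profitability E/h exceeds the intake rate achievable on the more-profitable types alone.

3

Profitabilities (E/h, kJ/s): H 4.67, F 3.9, D 1.91, E 0.773, C 0.264. Add prey in this order while the next type's profitability exceeds the intake rate on those already taken.
Rate on top 1: 1.084. F: 3.9 > 1.084 → include.
Rate on top 2: 1.581. D: 1.91 > 1.581 → include.
Rate on top 3: 1.7. E: 0.773 < 1.7 → exclude; stop.
Optimal diet: H, F, D — 3 of 5 types.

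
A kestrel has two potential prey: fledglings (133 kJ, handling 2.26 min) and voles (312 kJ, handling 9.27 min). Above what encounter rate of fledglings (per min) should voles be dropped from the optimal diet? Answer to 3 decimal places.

Drop voles once their profitability E₂/h₂ falls below the rate achievable on fledglings alone: E₂/h₂ = λE₁/(1 + λh₁).
Solve for λ: λE₁h₂ = E₂(1 + λh₁) → λ(E₁h₂ − E₂h₁) = E₂ → λ = E₂/(E₁h₂ − E₂h₁).
λ = 312/(133×9.27 − 312×2.26) = 312/527.8 = 0.5911 per min.

0.591 per min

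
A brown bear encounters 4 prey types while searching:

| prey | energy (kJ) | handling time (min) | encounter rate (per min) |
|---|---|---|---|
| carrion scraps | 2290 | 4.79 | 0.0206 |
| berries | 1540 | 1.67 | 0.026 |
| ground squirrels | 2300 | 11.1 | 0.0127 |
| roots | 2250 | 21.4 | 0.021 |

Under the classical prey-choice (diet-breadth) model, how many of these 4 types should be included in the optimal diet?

Rank by E/h (kJ/min): berries 922, carrion scraps 478, ground squirrels 207, roots 105. Include each in turn until the next type's E/h falls below the running intake rate.
Rate on top 1: 38.37. carrion scraps: 478 > 38.37 → include.
Rate on top 2: 76.36. ground squirrels: 207 > 76.36 → include.
Rate on top 3: 90.74. roots: 105 > 90.74 → include.
Optimal diet: berries, carrion scraps, ground squirrels, roots — 4 of 4 types.

4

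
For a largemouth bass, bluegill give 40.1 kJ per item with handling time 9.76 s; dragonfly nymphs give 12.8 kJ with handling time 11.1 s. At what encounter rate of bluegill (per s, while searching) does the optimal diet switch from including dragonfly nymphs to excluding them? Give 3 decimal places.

Drop dragonfly nymphs once their profitability E₂/h₂ falls below the rate achievable on bluegill alone: E₂/h₂ = λE₁/(1 + λh₁).
Solve for λ: λE₁h₂ = E₂(1 + λh₁) → λ(E₁h₂ − E₂h₁) = E₂ → λ = E₂/(E₁h₂ − E₂h₁).
λ = 12.8/(40.1×11.1 − 12.8×9.76) = 12.8/320.2 = 0.03998 per s.

0.040 per s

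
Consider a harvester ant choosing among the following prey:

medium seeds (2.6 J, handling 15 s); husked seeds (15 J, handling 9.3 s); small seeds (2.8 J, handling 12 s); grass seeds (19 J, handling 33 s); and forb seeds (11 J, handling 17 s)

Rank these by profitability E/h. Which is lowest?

Profitability E/h (J/s): medium seeds = 2.6/15 = 0.173, husked seeds = 15/9.3 = 1.61, small seeds = 2.8/12 = 0.233, grass seeds = 19/33 = 0.576, forb seeds = 11/17 = 0.647.
Ranked: husked seeds > forb seeds > grass seeds > small seeds > medium seeds.

medium seeds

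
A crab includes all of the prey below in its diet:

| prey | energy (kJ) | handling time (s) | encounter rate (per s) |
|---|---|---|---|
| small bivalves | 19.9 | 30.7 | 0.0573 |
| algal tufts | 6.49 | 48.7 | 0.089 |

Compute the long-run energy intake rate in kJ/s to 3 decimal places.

R = (0.0573×19.9 + 0.089×6.49) / (1 + 0.0573×30.7 + 0.089×48.7) = 1.718/7.093 = 0.2422 kJ/s.

0.242 kJ/s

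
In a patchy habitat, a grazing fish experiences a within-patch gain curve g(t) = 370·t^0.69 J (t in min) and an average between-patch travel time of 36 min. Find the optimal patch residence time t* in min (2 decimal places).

80.13 min

Maximise g(t)/(T+t): set derivative to zero → g'(t)(T+t) = g(t).
g'(t) = 0.69·370·t^-0.31. Setting 0.69·370·t^-0.31 = 370·t^0.69/(36+t) gives 0.69(36+t) = t, so 0.31·t = 0.69×36.
t* = 0.69×36/0.31 = 80.13 min.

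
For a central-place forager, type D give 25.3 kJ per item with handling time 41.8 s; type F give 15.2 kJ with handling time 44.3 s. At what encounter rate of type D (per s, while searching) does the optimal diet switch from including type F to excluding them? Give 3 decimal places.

0.031 per s

At the threshold, the rate on type D alone equals the profitability of type F: λ·25.3/(1 + λ·41.8) = 15.2/44.3 = 0.3431.
Rearranging, λ(25.3 − 0.3431×41.8) = 0.3431, so λ = 0.3431/10.96 = 0.03131 per s.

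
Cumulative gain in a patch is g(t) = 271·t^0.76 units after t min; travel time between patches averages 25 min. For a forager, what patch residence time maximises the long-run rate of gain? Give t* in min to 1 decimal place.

By the marginal value theorem, leave when the instantaneous gain rate g'(t) equals the habitat-wide average g(t)/(T + t).
g'(t) = 0.76·271·t^-0.24. Setting 0.76·271·t^-0.24 = 271·t^0.76/(25+t) gives 0.76(25+t) = t, so 0.24·t = 0.76×25.
t* = 0.76×25/0.24 = 79.17 min.

79.2 min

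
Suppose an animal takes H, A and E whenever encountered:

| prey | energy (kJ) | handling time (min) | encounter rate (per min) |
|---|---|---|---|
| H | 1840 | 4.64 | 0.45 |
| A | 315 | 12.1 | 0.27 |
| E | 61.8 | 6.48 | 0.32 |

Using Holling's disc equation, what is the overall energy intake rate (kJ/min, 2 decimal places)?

110.67 kJ/min

R = (0.45×1840 + 0.27×315 + 0.32×61.8) / (1 + 0.45×4.64 + 0.27×12.1 + 0.32×6.48) = 932.8/8.429 = 110.7 kJ/min.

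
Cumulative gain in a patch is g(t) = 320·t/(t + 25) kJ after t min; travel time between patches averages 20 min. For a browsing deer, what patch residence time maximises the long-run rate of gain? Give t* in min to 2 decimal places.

22.36 min

By the marginal value theorem, leave when the instantaneous gain rate g'(t) equals the habitat-wide average g(t)/(T + t).
g'(t) = 320·25/(t + 25)². Setting 320·25/(t+25)² = 320t/[(t+25)(20+t)] gives 25(20+t) = t(t+25), so t² = 25×20 = 500.
t* = √500 = 22.36 min.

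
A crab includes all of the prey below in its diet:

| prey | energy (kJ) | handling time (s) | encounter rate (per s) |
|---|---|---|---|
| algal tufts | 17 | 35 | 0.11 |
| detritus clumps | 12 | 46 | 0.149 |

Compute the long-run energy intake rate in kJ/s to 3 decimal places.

R = Σλ_iE_i / (1 + Σλ_ih_i)
Numerator: 0.11×17 + 0.149×12 = 3.658
Denominator: 1 + 0.11×35 + 0.149×46 = 11.7
R = 3.658/11.7 = 0.3125 kJ/s

0.313 kJ/s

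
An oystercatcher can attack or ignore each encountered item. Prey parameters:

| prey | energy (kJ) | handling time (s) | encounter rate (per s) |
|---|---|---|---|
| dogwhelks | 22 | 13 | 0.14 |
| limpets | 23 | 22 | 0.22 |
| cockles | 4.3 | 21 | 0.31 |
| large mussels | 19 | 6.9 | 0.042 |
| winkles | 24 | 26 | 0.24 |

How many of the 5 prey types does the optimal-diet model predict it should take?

2

Profitabilities (E/h, kJ/s): large mussels 2.75, dogwhelks 1.69, limpets 1.05, winkles 0.923, cockles 0.205. Add prey in this order while the next type's profitability exceeds the intake rate on those already taken.
Rate on top 1: 0.6187. dogwhelks: 1.69 > 0.6187 → include.
Rate on top 2: 1.247. limpets: 1.05 < 1.247 → exclude; stop.
Optimal diet: large mussels, dogwhelks — 2 of 5 types.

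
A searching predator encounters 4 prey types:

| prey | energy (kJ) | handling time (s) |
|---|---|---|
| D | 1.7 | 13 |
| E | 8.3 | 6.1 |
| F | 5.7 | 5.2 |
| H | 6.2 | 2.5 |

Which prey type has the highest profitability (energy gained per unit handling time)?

H

Profitability E/h (kJ/s): D = 1.7/13 = 0.131, E = 8.3/6.1 = 1.36, F = 5.7/5.2 = 1.1, H = 6.2/2.5 = 2.48.
Ranked: H > E > F > D.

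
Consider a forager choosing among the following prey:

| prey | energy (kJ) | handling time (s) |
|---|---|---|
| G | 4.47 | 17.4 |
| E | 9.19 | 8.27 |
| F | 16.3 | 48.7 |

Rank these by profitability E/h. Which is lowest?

Profitability E/h (kJ/s): G = 4.47/17.4 = 0.257, E = 9.19/8.27 = 1.11, F = 16.3/48.7 = 0.335.
Ranked: E > F > G.

G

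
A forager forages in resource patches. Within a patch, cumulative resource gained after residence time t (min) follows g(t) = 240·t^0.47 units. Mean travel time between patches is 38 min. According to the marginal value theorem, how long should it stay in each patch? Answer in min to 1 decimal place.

33.7 min

Maximise g(t)/(T+t): set derivative to zero → g'(t)(T+t) = g(t).
g'(t) = 0.47·240·t^-0.53. Setting 0.47·240·t^-0.53 = 240·t^0.47/(38+t) gives 0.47(38+t) = t, so 0.53·t = 0.47×38.
t* = 0.47×38/0.53 = 33.7 min.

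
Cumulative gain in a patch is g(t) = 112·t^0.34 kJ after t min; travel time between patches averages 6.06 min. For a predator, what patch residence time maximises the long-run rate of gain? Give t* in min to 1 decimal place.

3.1 min

Optimal t* satisfies g'(t*) = g(t*)/(T + t*).
g'(t) = 0.34·112·t^-0.66. Setting 0.34·112·t^-0.66 = 112·t^0.34/(6.06+t) gives 0.34(6.06+t) = t, so 0.66·t = 0.34×6.06.
t* = 0.34×6.06/0.66 = 3.122 min.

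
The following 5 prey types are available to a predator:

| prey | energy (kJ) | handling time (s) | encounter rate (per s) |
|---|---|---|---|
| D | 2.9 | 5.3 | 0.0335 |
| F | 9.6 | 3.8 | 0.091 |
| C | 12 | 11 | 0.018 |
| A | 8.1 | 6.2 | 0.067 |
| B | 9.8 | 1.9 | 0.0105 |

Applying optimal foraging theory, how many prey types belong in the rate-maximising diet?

4

Profitabilities (E/h, kJ/s): B 5.16, F 2.53, A 1.31, C 1.09, D 0.547. Add prey in this order while the next type's profitability exceeds the intake rate on those already taken.
Rate on top 1: 0.1009. F: 2.53 > 0.1009 → include.
Rate on top 2: 0.715. A: 1.31 > 0.715 → include.
Rate on top 3: 0.8529. C: 1.09 > 0.8529 → include.
Rate on top 4: 0.8767. D: 0.547 < 0.8767 → exclude; stop.
Optimal diet: B, F, A, C — 4 of 5 types.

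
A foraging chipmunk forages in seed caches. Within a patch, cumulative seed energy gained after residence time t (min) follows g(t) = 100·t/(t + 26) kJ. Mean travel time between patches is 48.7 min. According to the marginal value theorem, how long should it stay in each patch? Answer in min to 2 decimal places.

35.58 min

Optimal t* satisfies g'(t*) = g(t*)/(T + t*).
g'(t) = 100·26/(t + 26)². Setting 100·26/(t+26)² = 100t/[(t+26)(48.7+t)] gives 26(48.7+t) = t(t+26), so t² = 26×48.7 = 1266.
t* = √1266 = 35.58 min.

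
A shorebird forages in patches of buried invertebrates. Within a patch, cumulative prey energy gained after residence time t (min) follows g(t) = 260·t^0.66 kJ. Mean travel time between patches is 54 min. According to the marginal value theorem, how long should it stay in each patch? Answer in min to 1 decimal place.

104.8 min

Maximise g(t)/(T+t): set derivative to zero → g'(t)(T+t) = g(t).
g'(t) = 0.66·260·t^-0.34. Setting 0.66·260·t^-0.34 = 260·t^0.66/(54+t) gives 0.66(54+t) = t, so 0.34·t = 0.66×54.
t* = 0.66×54/0.34 = 104.8 min.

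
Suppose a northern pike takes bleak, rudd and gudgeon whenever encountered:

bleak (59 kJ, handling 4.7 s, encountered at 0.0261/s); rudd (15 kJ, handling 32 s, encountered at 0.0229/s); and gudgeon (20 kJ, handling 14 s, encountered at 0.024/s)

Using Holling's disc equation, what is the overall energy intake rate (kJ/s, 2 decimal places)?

Energy encountered per unit search time: 0.0261×59 + 0.0229×15 + 0.024×20 = 2.363 kJ/s.
Handling time per unit search time: 0.0261×4.7 + 0.0229×32 + 0.024×14 = 1.191.
Rate = 2.363/(1 + 1.191) = 1.078 kJ/s.

1.08 kJ/s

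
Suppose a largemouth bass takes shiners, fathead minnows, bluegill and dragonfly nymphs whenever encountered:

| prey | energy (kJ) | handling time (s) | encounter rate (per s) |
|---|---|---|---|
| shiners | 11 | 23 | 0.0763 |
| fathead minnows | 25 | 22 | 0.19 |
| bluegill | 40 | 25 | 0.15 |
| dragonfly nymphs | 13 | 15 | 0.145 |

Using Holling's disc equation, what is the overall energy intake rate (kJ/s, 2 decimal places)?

R = Σλ_iE_i / (1 + Σλ_ih_i)
Numerator: 0.0763×11 + 0.19×25 + 0.15×40 + 0.145×13 = 13.47
Denominator: 1 + 0.0763×23 + 0.19×22 + 0.15×25 + 0.145×15 = 12.86
R = 13.47/12.86 = 1.048 kJ/s

1.05 kJ/s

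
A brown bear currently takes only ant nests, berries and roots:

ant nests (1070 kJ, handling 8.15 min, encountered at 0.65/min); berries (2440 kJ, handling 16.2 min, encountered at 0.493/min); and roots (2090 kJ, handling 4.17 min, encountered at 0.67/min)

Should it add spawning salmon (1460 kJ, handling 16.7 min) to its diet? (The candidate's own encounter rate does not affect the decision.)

Intake rate on the current diet: R = (0.65×1070 + 0.493×2440 + 0.67×2090) / (1 + 0.65×8.15 + 0.493×16.2 + 0.67×4.17) = 3299/17.08 = 193.2 kJ/min.
Profitability of spawning salmon: 1460/16.7 = 87.43 kJ/min.
87.43 < 193.2, so adding spawning salmon would lower the average — exclude it.

No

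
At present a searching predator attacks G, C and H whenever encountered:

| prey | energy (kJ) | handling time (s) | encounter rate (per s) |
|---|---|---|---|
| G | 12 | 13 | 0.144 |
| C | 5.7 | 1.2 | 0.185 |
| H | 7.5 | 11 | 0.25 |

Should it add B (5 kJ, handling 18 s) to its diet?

No

Intake rate on the current diet: R = (0.144×12 + 0.185×5.7 + 0.25×7.5) / (1 + 0.144×13 + 0.185×1.2 + 0.25×11) = 4.657/5.844 = 0.797 kJ/s.
B: E/h = 5/18 = 0.2778 kJ/s.
Since 0.2778 < R, time spent handling B is better spent searching.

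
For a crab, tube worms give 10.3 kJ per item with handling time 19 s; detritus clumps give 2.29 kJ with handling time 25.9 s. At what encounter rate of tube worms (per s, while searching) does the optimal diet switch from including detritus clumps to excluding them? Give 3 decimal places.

At the threshold, the rate on tube worms alone equals the profitability of detritus clumps: λ·10.3/(1 + λ·19) = 2.29/25.9 = 0.08842.
Rearranging, λ(10.3 − 0.08842×19) = 0.08842, so λ = 0.08842/8.62 = 0.01026 per s.

0.010 per s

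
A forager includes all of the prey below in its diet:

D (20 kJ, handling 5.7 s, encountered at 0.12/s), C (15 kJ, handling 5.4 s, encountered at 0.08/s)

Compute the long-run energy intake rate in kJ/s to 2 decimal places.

Energy encountered per unit search time: 0.12×20 + 0.08×15 = 3.6 kJ/s.
Handling time per unit search time: 0.12×5.7 + 0.08×5.4 = 1.116.
Rate = 3.6/(1 + 1.116) = 1.701 kJ/s.

1.70 kJ/s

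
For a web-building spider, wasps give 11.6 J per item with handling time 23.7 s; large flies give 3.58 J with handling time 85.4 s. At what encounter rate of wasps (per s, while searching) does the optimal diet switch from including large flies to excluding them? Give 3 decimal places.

The zero-one rule: include large flies iff E₂/h₂ > λE₁/(1+λh₁). Equality gives the switch point.
λE₁h₂ = E₂ + λE₂h₁ ⇒ λ = E₂/(E₁h₂ − E₂h₁) = 3.58/(990.6 − 84.85) = 0.003952 per s.

0.004 per s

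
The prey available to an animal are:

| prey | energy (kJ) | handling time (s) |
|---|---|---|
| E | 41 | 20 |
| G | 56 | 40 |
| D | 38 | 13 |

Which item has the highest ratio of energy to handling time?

In descending order of E/h:
D: 38/13 = 2.92 kJ/s
E: 41/20 = 2.05 kJ/s
G: 56/40 = 1.4 kJ/s

D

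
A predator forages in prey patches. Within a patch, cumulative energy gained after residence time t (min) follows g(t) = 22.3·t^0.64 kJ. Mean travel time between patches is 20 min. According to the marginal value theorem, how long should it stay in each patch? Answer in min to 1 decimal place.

Optimal t* satisfies g'(t*) = g(t*)/(T + t*).
g'(t) = 0.64·22.3·t^-0.36. Setting 0.64·22.3·t^-0.36 = 22.3·t^0.64/(20+t) gives 0.64(20+t) = t, so 0.36·t = 0.64×20.
t* = 0.64×20/0.36 = 35.56 min.

35.6 min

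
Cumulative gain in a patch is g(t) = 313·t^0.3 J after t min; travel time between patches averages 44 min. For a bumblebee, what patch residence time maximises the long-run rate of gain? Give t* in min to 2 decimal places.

18.86 min

Optimal t* satisfies g'(t*) = g(t*)/(T + t*).
g'(t) = 0.3·313·t^-0.7. Setting 0.3·313·t^-0.7 = 313·t^0.3/(44+t) gives 0.3(44+t) = t, so 0.70·t = 0.3×44.
t* = 0.3×44/0.70 = 18.86 min.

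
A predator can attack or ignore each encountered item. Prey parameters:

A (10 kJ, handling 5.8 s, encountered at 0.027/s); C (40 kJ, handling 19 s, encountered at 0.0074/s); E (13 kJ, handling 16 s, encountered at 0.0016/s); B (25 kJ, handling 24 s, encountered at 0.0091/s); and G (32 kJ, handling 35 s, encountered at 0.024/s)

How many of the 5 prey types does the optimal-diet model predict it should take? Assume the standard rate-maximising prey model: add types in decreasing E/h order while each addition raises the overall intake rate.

5

Profitabilities (E/h, kJ/s): C 2.11, A 1.72, B 1.04, G 0.914, E 0.812. Add prey in this order while the next type's profitability exceeds the intake rate on those already taken.
Rate on top 1: 0.2595. A: 1.72 > 0.2595 → include.
Rate on top 2: 0.4363. B: 1.04 > 0.4363 → include.
Rate on top 3: 0.5236. G: 0.914 > 0.5236 → include.
Rate on top 4: 0.6629. E: 0.812 > 0.6629 → include.
Optimal diet: C, A, B, G, E — 5 of 5 types.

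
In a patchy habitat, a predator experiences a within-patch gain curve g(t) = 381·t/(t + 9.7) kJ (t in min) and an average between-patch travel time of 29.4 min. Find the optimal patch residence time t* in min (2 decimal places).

Maximise g(t)/(T+t): set derivative to zero → g'(t)(T+t) = g(t).
g'(t) = 381·9.7/(t + 9.7)². Setting 381·9.7/(t+9.7)² = 381t/[(t+9.7)(29.4+t)] gives 9.7(29.4+t) = t(t+9.7), so t² = 9.7×29.4 = 285.2.
t* = √285.2 = 16.89 min.

16.89 min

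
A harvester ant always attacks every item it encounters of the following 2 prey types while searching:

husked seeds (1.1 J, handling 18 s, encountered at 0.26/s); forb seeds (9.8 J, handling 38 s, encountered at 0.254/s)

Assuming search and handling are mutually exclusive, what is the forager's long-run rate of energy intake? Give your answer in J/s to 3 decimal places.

R = Σλ_iE_i / (1 + Σλ_ih_i)
Numerator: 0.26×1.1 + 0.254×9.8 = 2.775
Denominator: 1 + 0.26×18 + 0.254×38 = 15.33
R = 2.775/15.33 = 0.181 J/s

0.181 J/s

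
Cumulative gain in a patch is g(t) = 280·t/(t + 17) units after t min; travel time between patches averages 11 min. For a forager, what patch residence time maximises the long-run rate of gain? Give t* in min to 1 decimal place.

By the marginal value theorem, leave when the instantaneous gain rate g'(t) equals the habitat-wide average g(t)/(T + t).
g'(t) = 280·17/(t + 17)². Setting 280·17/(t+17)² = 280t/[(t+17)(11+t)] gives 17(11+t) = t(t+17), so t² = 17×11 = 187.
t* = √187 = 13.67 min.

13.7 min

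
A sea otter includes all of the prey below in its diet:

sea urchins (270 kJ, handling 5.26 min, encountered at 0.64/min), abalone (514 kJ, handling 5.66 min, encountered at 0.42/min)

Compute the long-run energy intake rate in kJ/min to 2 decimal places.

57.64 kJ/min

R = (0.64×270 + 0.42×514) / (1 + 0.64×5.26 + 0.42×5.66) = 388.7/6.744 = 57.64 kJ/min.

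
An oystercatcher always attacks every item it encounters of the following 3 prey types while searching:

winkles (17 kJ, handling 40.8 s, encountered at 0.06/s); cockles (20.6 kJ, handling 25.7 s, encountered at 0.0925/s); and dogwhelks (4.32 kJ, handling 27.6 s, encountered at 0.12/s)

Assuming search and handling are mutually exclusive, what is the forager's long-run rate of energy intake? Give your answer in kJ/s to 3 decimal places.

Energy encountered per unit search time: 0.06×17 + 0.0925×20.6 + 0.12×4.32 = 3.444 kJ/s.
Handling time per unit search time: 0.06×40.8 + 0.0925×25.7 + 0.12×27.6 = 8.137.
Rate = 3.444/(1 + 8.137) = 0.3769 kJ/s.

0.377 kJ/s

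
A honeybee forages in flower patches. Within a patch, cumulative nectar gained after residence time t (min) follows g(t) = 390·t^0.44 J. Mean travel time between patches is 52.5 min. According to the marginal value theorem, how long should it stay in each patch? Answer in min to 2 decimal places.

41.25 min

Optimal t* satisfies g'(t*) = g(t*)/(T + t*).
g'(t) = 0.44·390·t^-0.56. Setting 0.44·390·t^-0.56 = 390·t^0.44/(52.5+t) gives 0.44(52.5+t) = t, so 0.56·t = 0.44×52.5.
t* = 0.44×52.5/0.56 = 41.25 min.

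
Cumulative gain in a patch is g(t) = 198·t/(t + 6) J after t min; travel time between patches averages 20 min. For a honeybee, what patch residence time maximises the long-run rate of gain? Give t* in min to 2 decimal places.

Maximise g(t)/(T+t): set derivative to zero → g'(t)(T+t) = g(t).
g'(t) = 198·6/(t + 6)². Setting 198·6/(t+6)² = 198t/[(t+6)(20+t)] gives 6(20+t) = t(t+6), so t² = 6×20 = 120.
t* = √120 = 10.95 min.

10.95 min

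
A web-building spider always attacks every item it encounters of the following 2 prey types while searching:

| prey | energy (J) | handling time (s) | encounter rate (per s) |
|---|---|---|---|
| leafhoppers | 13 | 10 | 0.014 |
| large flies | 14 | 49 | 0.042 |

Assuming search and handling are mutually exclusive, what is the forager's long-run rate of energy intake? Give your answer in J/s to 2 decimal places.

Energy encountered per unit search time: 0.014×13 + 0.042×14 = 0.77 J/s.
Handling time per unit search time: 0.014×10 + 0.042×49 = 2.198.
Rate = 0.77/(1 + 2.198) = 0.2408 J/s.

0.24 J/s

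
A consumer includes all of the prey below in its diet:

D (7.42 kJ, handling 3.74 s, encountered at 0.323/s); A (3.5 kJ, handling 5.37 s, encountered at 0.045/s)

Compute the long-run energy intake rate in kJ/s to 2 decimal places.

R = (0.323×7.42 + 0.045×3.5) / (1 + 0.323×3.74 + 0.045×5.37) = 2.554/2.45 = 1.043 kJ/s.

1.04 kJ/s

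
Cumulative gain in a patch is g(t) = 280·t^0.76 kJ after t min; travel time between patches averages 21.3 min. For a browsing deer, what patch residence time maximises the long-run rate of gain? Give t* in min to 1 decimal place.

67.5 min

Optimal t* satisfies g'(t*) = g(t*)/(T + t*).
g'(t) = 0.76·280·t^-0.24. Setting 0.76·280·t^-0.24 = 280·t^0.76/(21.3+t) gives 0.76(21.3+t) = t, so 0.24·t = 0.76×21.3.
t* = 0.76×21.3/0.24 = 67.45 min.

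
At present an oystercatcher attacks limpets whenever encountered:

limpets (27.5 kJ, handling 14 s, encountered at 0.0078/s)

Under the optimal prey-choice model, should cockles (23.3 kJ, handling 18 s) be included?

Current rate: (0.0078×27.5)/(1 + 0.0078×14) = 0.1934 kJ/s.
Profitability of cockles: 23.3/18 = 1.294 kJ/s.
Since 1.294 > R, including cockles increases the long-run rate.

Yes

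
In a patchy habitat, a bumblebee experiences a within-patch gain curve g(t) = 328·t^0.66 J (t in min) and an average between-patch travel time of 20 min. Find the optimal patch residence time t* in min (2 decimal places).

38.82 min

Maximise g(t)/(T+t): set derivative to zero → g'(t)(T+t) = g(t).
g'(t) = 0.66·328·t^-0.34. Setting 0.66·328·t^-0.34 = 328·t^0.66/(20+t) gives 0.66(20+t) = t, so 0.34·t = 0.66×20.
t* = 0.66×20/0.34 = 38.82 min.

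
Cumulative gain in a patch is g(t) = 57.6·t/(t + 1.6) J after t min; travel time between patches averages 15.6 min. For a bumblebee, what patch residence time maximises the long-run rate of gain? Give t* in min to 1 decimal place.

Optimal t* satisfies g'(t*) = g(t*)/(T + t*).
g'(t) = 57.6·1.6/(t + 1.6)². Setting 57.6·1.6/(t+1.6)² = 57.6t/[(t+1.6)(15.6+t)] gives 1.6(15.6+t) = t(t+1.6), so t² = 1.6×15.6 = 24.96.
t* = √24.96 = 4.996 min.

5.0 min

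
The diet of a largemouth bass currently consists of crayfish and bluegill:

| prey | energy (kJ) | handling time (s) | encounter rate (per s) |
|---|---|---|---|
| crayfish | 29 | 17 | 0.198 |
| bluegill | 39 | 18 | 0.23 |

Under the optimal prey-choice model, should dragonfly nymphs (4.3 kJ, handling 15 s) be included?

Intake rate on the current diet: R = (0.198×29 + 0.23×39) / (1 + 0.198×17 + 0.23×18) = 14.71/8.506 = 1.73 kJ/s.
Profitability of dragonfly nymphs: 4.3/15 = 0.2867 kJ/s.
0.2867 < 1.73, so adding dragonfly nymphs would lower the average — exclude it.

No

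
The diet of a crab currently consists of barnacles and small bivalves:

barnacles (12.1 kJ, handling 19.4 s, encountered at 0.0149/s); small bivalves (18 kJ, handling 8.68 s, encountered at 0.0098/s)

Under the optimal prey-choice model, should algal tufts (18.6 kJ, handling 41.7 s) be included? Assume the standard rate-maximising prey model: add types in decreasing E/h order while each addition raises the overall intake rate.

Yes

Current rate: (0.0149×12.1 + 0.0098×18)/(1 + 0.0149×19.4 + 0.0098×8.68) = 0.2596 kJ/s.
algal tufts: E/h = 18.6/41.7 = 0.446 kJ/s.
Since 0.446 > R, including algal tufts increases the long-run rate.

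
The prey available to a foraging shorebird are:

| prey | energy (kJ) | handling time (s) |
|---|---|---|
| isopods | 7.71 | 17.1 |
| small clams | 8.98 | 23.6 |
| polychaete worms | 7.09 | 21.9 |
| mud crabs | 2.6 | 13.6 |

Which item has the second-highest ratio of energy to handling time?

small clams

In descending order of E/h:
isopods: 7.71/17.1 = 0.451 kJ/s
small clams: 8.98/23.6 = 0.381 kJ/s
polychaete worms: 7.09/21.9 = 0.324 kJ/s
mud crabs: 2.6/13.6 = 0.191 kJ/s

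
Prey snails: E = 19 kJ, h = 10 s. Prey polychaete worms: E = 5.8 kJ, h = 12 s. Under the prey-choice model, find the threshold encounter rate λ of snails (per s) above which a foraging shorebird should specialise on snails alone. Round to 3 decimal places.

0.034 per s

Drop polychaete worms once their profitability E₂/h₂ falls below the rate achievable on snails alone: E₂/h₂ = λE₁/(1 + λh₁).
Solve for λ: λE₁h₂ = E₂(1 + λh₁) → λ(E₁h₂ − E₂h₁) = E₂ → λ = E₂/(E₁h₂ − E₂h₁).
λ = 5.8/(19×12 − 5.8×10) = 5.8/170 = 0.03412 per s.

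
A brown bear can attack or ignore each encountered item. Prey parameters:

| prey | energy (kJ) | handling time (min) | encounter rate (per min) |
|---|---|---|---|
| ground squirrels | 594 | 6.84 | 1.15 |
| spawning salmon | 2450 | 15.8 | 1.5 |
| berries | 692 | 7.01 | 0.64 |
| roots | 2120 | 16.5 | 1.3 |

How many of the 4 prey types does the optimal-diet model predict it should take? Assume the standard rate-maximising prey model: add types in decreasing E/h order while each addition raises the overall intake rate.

1

Profitabilities (E/h, kJ/min): spawning salmon 155, roots 128, berries 98.7, ground squirrels 86.8. Add prey in this order while the next type's profitability exceeds the intake rate on those already taken.
Rate on top 1: 148.8. roots: 128 < 148.8 → exclude; stop.
Optimal diet: spawning salmon — 1 of 4 types.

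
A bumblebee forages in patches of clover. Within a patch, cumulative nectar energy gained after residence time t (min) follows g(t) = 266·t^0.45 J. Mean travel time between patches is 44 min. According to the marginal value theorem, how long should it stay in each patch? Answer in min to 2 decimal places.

Maximise g(t)/(T+t): set derivative to zero → g'(t)(T+t) = g(t).
g'(t) = 0.45·266·t^-0.55. Setting 0.45·266·t^-0.55 = 266·t^0.45/(44+t) gives 0.45(44+t) = t, so 0.55·t = 0.45×44.
t* = 0.45×44/0.55 = 36 min.

36.00 min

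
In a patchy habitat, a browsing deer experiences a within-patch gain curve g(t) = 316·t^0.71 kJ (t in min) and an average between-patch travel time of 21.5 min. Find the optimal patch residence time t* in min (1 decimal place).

Optimal t* satisfies g'(t*) = g(t*)/(T + t*).
g'(t) = 0.71·316·t^-0.29. Setting 0.71·316·t^-0.29 = 316·t^0.71/(21.5+t) gives 0.71(21.5+t) = t, so 0.29·t = 0.71×21.5.
t* = 0.71×21.5/0.29 = 52.64 min.

52.6 min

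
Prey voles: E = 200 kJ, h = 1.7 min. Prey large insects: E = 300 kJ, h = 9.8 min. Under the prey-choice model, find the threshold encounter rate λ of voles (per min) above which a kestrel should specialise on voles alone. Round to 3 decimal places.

At the threshold, the rate on voles alone equals the profitability of large insects: λ·200/(1 + λ·1.7) = 300/9.8 = 30.61.
Rearranging, λ(200 − 30.61×1.7) = 30.61, so λ = 30.61/148 = 0.2069 per min.

0.207 per min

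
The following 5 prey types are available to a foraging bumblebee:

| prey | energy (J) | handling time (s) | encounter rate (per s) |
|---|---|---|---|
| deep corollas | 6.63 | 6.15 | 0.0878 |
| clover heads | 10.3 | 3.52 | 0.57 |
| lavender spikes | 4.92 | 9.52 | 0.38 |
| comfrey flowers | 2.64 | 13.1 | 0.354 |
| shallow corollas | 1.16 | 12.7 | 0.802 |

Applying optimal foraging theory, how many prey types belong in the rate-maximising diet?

Profitabilities (E/h, J/s): clover heads 2.93, deep corollas 1.08, lavender spikes 0.517, comfrey flowers 0.202, shallow corollas 0.0913. Add prey in this order while the next type's profitability exceeds the intake rate on those already taken.
Rate on top 1: 1.953. deep corollas: 1.08 < 1.953 → exclude; stop.
Optimal diet: clover heads — 1 of 5 types.

1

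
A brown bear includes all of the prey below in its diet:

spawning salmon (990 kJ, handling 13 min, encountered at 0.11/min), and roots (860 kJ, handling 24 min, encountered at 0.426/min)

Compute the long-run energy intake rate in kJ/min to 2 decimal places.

37.56 kJ/min

Energy encountered per unit search time: 0.11×990 + 0.426×860 = 475.3 kJ/min.
Handling time per unit search time: 0.11×13 + 0.426×24 = 11.65.
Rate = 475.3/(1 + 11.65) = 37.56 kJ/min.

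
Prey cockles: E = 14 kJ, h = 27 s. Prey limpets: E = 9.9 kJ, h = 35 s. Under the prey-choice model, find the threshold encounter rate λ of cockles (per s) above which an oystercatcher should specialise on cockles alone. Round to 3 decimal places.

0.044 per s

At the threshold, the rate on cockles alone equals the profitability of limpets: λ·14/(1 + λ·27) = 9.9/35 = 0.2829.
Rearranging, λ(14 − 0.2829×27) = 0.2829, so λ = 0.2829/6.363 = 0.04445 per s.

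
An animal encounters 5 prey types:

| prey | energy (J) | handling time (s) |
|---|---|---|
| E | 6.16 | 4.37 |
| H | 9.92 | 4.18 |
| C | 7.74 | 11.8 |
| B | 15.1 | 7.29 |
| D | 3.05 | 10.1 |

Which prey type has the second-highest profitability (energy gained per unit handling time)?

B

In descending order of E/h:
H: 9.92/4.18 = 2.37 J/s
B: 15.1/7.29 = 2.07 J/s
E: 6.16/4.37 = 1.41 J/s
C: 7.74/11.8 = 0.656 J/s
D: 3.05/10.1 = 0.302 J/s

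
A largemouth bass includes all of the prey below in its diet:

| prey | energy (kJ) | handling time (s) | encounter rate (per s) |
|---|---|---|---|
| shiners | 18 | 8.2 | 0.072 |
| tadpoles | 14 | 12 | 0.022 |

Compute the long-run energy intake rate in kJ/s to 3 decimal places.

Energy encountered per unit search time: 0.072×18 + 0.022×14 = 1.604 kJ/s.
Handling time per unit search time: 0.072×8.2 + 0.022×12 = 0.8544.
Rate = 1.604/(1 + 0.8544) = 0.865 kJ/s.

0.865 kJ/s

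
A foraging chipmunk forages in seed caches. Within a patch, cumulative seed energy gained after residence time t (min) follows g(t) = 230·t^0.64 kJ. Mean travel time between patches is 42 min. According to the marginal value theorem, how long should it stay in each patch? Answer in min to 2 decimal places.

By the marginal value theorem, leave when the instantaneous gain rate g'(t) equals the habitat-wide average g(t)/(T + t).
g'(t) = 0.64·230·t^-0.36. Setting 0.64·230·t^-0.36 = 230·t^0.64/(42+t) gives 0.64(42+t) = t, so 0.36·t = 0.64×42.
t* = 0.64×42/0.36 = 74.67 min.

74.67 min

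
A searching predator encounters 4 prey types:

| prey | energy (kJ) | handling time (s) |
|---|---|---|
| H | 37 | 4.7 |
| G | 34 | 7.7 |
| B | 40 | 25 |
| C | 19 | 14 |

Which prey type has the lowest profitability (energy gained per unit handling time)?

C

In descending order of E/h:
H: 37/4.7 = 7.87 kJ/s
G: 34/7.7 = 4.42 kJ/s
B: 40/25 = 1.6 kJ/s
C: 19/14 = 1.36 kJ/s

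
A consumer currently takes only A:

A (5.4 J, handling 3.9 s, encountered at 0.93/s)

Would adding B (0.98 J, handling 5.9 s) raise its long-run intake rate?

Current rate: (0.93×5.4)/(1 + 0.93×3.9) = 1.085 J/s.
Profitability of B: 0.98/5.9 = 0.1661 J/s.
Since 0.1661 < R, time spent handling B is better spent searching.

No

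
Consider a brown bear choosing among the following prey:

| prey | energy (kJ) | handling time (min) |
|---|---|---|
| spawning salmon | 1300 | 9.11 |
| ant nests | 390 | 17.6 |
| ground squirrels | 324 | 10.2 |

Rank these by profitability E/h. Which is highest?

Profitability E/h (kJ/min): spawning salmon = 1300/9.11 = 143, ant nests = 390/17.6 = 22.2, ground squirrels = 324/10.2 = 31.8.
Ranked: spawning salmon > ground squirrels > ant nests.

spawning salmon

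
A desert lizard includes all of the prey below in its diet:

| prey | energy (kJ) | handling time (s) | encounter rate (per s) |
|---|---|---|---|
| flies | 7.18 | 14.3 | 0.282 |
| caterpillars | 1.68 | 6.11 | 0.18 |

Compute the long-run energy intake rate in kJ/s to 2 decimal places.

R = Σλ_iE_i / (1 + Σλ_ih_i)
Numerator: 0.282×7.18 + 0.18×1.68 = 2.327
Denominator: 1 + 0.282×14.3 + 0.18×6.11 = 6.132
R = 2.327/6.132 = 0.3795 kJ/s

0.38 kJ/s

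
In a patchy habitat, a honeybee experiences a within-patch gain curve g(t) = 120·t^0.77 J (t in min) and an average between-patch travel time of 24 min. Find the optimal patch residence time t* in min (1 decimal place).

Optimal t* satisfies g'(t*) = g(t*)/(T + t*).
g'(t) = 0.77·120·t^-0.23. Setting 0.77·120·t^-0.23 = 120·t^0.77/(24+t) gives 0.77(24+t) = t, so 0.23·t = 0.77×24.
t* = 0.77×24/0.23 = 80.35 min.

80.3 min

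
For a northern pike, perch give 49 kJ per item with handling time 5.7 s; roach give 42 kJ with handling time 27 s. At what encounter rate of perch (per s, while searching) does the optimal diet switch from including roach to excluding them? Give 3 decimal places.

0.039 per s

At the threshold, the rate on perch alone equals the profitability of roach: λ·49/(1 + λ·5.7) = 42/27 = 1.556.
Rearranging, λ(49 − 1.556×5.7) = 1.556, so λ = 1.556/40.13 = 0.03876 per s.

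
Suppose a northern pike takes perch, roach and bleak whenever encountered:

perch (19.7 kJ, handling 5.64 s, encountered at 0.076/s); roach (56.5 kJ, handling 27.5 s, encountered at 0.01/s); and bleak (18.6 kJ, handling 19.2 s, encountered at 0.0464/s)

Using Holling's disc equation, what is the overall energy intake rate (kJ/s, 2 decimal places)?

R = Σλ_iE_i / (1 + Σλ_ih_i)
Numerator: 0.076×19.7 + 0.01×56.5 + 0.0464×18.6 = 2.925
Denominator: 1 + 0.076×5.64 + 0.01×27.5 + 0.0464×19.2 = 2.595
R = 2.925/2.595 = 1.127 kJ/s

1.13 kJ/s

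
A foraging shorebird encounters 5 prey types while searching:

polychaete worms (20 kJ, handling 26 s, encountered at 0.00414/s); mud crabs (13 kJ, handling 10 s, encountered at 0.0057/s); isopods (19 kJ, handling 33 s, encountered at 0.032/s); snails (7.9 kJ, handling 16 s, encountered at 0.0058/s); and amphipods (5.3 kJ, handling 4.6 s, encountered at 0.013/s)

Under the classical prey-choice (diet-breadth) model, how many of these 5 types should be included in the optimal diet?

Profitabilities (E/h, kJ/s): mud crabs 1.3, amphipods 1.15, polychaete worms 0.769, isopods 0.576, snails 0.494. Add prey in this order while the next type's profitability exceeds the intake rate on those already taken.
Rate on top 1: 0.0701. amphipods: 1.15 > 0.0701 → include.
Rate on top 2: 0.128. polychaete worms: 0.769 > 0.128 → include.
Rate on top 3: 0.1844. isopods: 0.576 > 0.1844 → include.
Rate on top 4: 0.3656. snails: 0.494 > 0.3656 → include.
Optimal diet: mud crabs, amphipods, polychaete worms, isopods, snails — 5 of 5 types.

5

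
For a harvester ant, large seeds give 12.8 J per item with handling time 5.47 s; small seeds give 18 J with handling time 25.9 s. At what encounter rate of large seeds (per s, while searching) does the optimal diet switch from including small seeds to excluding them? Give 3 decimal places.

0.077 per s

At the threshold, the rate on large seeds alone equals the profitability of small seeds: λ·12.8/(1 + λ·5.47) = 18/25.9 = 0.695.
Rearranging, λ(12.8 − 0.695×5.47) = 0.695, so λ = 0.695/8.998 = 0.07723 per s.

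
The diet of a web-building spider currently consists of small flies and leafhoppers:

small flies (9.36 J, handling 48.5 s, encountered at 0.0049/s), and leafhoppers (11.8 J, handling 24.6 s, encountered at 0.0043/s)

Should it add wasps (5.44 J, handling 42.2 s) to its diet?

Intake rate on the current diet: R = (0.0049×9.36 + 0.0043×11.8) / (1 + 0.0049×48.5 + 0.0043×24.6) = 0.0966/1.343 = 0.07191 J/s.
Profitability of wasps: 5.44/42.2 = 0.1289 J/s.
Since 0.1289 > R, including wasps increases the long-run rate.

Yes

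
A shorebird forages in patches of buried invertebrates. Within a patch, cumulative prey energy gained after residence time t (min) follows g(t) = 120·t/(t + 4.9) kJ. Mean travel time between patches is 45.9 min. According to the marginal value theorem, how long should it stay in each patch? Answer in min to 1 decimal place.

15.0 min

By the marginal value theorem, leave when the instantaneous gain rate g'(t) equals the habitat-wide average g(t)/(T + t).
g'(t) = 120·4.9/(t + 4.9)². Setting 120·4.9/(t+4.9)² = 120t/[(t+4.9)(45.9+t)] gives 4.9(45.9+t) = t(t+4.9), so t² = 4.9×45.9 = 224.9.
t* = √224.9 = 15 min.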